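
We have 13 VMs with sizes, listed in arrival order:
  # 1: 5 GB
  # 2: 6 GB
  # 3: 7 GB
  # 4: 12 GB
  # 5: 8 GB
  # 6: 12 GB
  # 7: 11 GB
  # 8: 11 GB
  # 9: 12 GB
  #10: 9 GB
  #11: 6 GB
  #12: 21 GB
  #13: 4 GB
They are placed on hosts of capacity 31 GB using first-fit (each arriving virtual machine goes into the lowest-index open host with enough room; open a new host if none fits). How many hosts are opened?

  5 → host 1 (new)  [load 5/31]
  6 → host 1  [load 11/31]
  7 → host 1  [load 18/31]
  12 → host 1  [load 30/31]
  8 → host 2 (new)  [load 8/31]
  12 → host 2  [load 20/31]
  11 → host 2  [load 31/31]
  11 → host 3 (new)  [load 11/31]
  12 → host 3  [load 23/31]
  9 → host 4 (new)  [load 9/31]
  6 → host 3  [load 29/31]
  21 → host 4  [load 30/31]
  4 → host 5 (new)  [load 4/31]
5 hosts opened.

5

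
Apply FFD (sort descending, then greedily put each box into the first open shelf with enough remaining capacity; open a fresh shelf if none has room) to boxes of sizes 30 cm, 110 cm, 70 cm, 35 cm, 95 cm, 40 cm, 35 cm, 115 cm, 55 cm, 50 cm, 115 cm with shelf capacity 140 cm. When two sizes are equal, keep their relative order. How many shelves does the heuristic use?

Sorted descending: 115, 115, 110, 95, 70, 55, 50, 40, 35, 35, 30.
  115 → shelf 1 (new)  [load 115/140]
  115 → shelf 2 (new)  [load 115/140]
  110 → shelf 3 (new)  [load 110/140]
  95 → shelf 4 (new)  [load 95/140]
  70 → shelf 5 (new)  [load 70/140]
  55 → shelf 5  [load 125/140]
  50 → shelf 6 (new)  [load 50/140]
  40 → shelf 4  [load 135/140]
  35 → shelf 6  [load 85/140]
  35 → shelf 6  [load 120/140]
  30 → shelf 3  [load 140/140]
6 shelves opened.

6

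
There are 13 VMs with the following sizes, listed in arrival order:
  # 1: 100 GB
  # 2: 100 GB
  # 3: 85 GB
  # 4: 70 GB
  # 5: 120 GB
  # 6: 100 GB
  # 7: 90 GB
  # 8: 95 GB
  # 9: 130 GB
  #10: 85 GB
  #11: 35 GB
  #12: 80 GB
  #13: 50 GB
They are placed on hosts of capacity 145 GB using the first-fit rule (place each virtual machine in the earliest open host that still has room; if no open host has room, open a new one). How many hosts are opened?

11

  100 → host 1 (new)  [load 100/145]
  100 → host 2 (new)  [load 100/145]
  85 → host 3 (new)  [load 85/145]
  70 → host 4 (new)  [load 70/145]
  120 → host 5 (new)  [load 120/145]
  100 → host 6 (new)  [load 100/145]
  90 → host 7 (new)  [load 90/145]
  95 → host 8 (new)  [load 95/145]
  130 → host 9 (new)  [load 130/145]
  85 → host 10 (new)  [load 85/145]
  35 → host 1  [load 135/145]
  80 → host 11 (new)  [load 80/145]
  50 → host 3  [load 135/145]
11 hosts opened.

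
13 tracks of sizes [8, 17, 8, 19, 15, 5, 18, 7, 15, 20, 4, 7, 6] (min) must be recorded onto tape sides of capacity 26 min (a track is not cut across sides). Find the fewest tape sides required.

Total = 20 + 19 + 18 + 17 + 15 + 15 + 8 + 8 + 7 + 7 + 6 + 5 + 4 = 149 min.
Lower bound: ⌈149/26⌉ = 6 tape sides.
A packing using 6 tape sides:
  side 1: 20 + 6 = 26
  side 2: 19 + 7 = 26
  side 3: 18 + 8 = 26
  side 4: 17 + 8 = 25
  side 5: 15 + 7 + 4 = 26
  side 6: 15 + 5 = 20
This matches the lower bound, so 6 is optimal.

6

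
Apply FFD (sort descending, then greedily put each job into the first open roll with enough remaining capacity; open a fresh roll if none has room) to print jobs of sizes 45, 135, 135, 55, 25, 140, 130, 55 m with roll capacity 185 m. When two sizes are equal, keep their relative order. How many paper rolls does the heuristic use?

Sorted descending: 140, 135, 135, 130, 55, 55, 45, 25.
  140 → roll 1 (new)  [load 140/185]
  135 → roll 2 (new)  [load 135/185]
  135 → roll 3 (new)  [load 135/185]
  130 → roll 4 (new)  [load 130/185]
  55 → roll 4  [load 185/185]
  55 → roll 5 (new)  [load 55/185]
  45 → roll 1  [load 185/185]
  25 → roll 2  [load 160/185]
5 paper rolls opened.

5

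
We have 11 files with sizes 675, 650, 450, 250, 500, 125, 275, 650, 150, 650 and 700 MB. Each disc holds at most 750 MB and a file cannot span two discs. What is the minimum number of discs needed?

8

Total = 700 + 675 + 650 + 650 + 650 + 500 + 450 + 275 + 250 + 150 + 125 = 5075 MB.
Lower bound: ⌈5075/750⌉ = 7 discs.
A packing using 8 discs:
  disc 1: 700 = 700
  disc 2: 675 = 675
  disc 3: 650 = 650
  disc 4: 650 = 650
  disc 5: 650 = 650
  disc 6: 500 + 250 = 750
  disc 7: 450 + 275 = 725
  disc 8: 150 + 125 = 275
No arrangement into 7 discs stays within capacity, so 8 is optimal.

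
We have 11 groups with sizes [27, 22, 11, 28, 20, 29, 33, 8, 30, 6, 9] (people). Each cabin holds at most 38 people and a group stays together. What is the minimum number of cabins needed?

7

Total = 33 + 30 + 29 + 28 + 27 + 22 + 20 + 11 + 9 + 8 + 6 = 223 people.
Lower bound: ⌈223/38⌉ = 6 cabins.
Also, 7 groups each exceed 19 people, and no two of those can share a cabin, so at least 7 cabins are needed.
A packing using 7 cabins:
  cabin 1: 33 = 33
  cabin 2: 30 + 8 = 38
  cabin 3: 29 + 9 = 38
  cabin 4: 28 + 6 = 34
  cabin 5: 27 + 11 = 38
  cabin 6: 22 = 22
  cabin 7: 20 = 20
This matches the lower bound, so 7 is optimal.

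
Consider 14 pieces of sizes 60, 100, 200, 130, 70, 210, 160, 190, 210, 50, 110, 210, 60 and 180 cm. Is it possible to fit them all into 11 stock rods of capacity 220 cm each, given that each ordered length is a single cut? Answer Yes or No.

A valid assignment using 10 stock rods:
  stock rod 1: 210 = 210
  stock rod 2: 210 = 210
  stock rod 3: 210 = 210
  stock rod 4: 200 = 200
  stock rod 5: 190 = 190
  stock rod 6: 180 = 180
  stock rod 7: 160 + 60 = 220
  stock rod 8: 130 + 70 = 200
  stock rod 9: 110 + 100 = 210
  stock rod 10: 60 + 50 = 110
That uses only 10 ≤ 11, so 11 stock rods are enough.

Yes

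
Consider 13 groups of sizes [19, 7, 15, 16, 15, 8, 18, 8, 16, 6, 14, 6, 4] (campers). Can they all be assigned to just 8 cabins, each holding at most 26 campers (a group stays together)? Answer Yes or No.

Yes

A valid assignment using 7 cabins:
  cabin 1: 19 + 7 = 26
  cabin 2: 18 + 8 = 26
  cabin 3: 16 + 8 = 24
  cabin 4: 16 + 6 + 4 = 26
  cabin 5: 15 + 6 = 21
  cabin 6: 15 = 15
  cabin 7: 14 = 14
That uses only 7 ≤ 8, so 8 cabins are enough.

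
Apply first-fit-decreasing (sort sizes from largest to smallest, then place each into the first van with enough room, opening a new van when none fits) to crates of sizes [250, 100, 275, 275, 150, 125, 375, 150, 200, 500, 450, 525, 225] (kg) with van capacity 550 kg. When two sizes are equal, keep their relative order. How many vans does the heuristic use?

Sorted descending: 525, 500, 450, 375, 275, 275, 250, 225, 200, 150, 150, 125, 100.
  525 → van 1 (new)  [load 525/550]
  500 → van 2 (new)  [load 500/550]
  450 → van 3 (new)  [load 450/550]
  375 → van 4 (new)  [load 375/550]
  275 → van 5 (new)  [load 275/550]
  275 → van 5  [load 550/550]
  250 → van 6 (new)  [load 250/550]
  225 → van 6  [load 475/550]
  200 → van 7 (new)  [load 200/550]
  150 → van 4  [load 525/550]
  150 → van 7  [load 350/550]
  125 → van 7  [load 475/550]
  100 → van 3  [load 550/550]
7 vans opened.

7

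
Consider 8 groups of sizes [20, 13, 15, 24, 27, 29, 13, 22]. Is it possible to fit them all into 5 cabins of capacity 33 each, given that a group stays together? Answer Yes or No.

Total = 163; ⌈163/33⌉ = 5.
The bound of 5 does not rule out 5, but exhaustive search shows no assignment into 5 cabins of capacity 33 exists — the minimum is 6.

No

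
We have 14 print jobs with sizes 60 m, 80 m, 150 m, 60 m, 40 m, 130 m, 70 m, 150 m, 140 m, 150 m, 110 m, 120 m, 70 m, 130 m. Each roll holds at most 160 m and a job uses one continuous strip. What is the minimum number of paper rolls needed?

Total = 150 + 150 + 150 + 140 + 130 + 130 + 120 + 110 + 80 + 70 + 70 + 60 + 60 + 40 = 1460 m.
Lower bound: ⌈1460/160⌉ = 10 paper rolls.
A packing using 11 paper rolls:
  roll 1: 150 = 150
  roll 2: 150 = 150
  roll 3: 150 = 150
  roll 4: 140 = 140
  roll 5: 130 = 130
  roll 6: 130 = 130
  roll 7: 120 + 40 = 160
  roll 8: 110 = 110
  roll 9: 80 + 70 = 150
  roll 10: 70 + 60 = 130
  roll 11: 60 = 60
No arrangement into 10 paper rolls stays within capacity, so 11 is optimal.

11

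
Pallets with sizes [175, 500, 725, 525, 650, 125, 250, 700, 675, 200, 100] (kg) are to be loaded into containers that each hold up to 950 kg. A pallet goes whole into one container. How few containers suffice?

6

Total = 725 + 700 + 675 + 650 + 525 + 500 + 250 + 200 + 175 + 125 + 100 = 4625 kg.
Lower bound: ⌈4625/950⌉ = 5 containers.
Also, 6 pallets each exceed 475 kg, and no two of those can share a container, so at least 6 containers are needed.
A packing using 6 containers:
  container 1: 725 + 200 = 925
  container 2: 700 + 250 = 950
  container 3: 675 + 175 + 100 = 950
  container 4: 650 + 125 = 775
  container 5: 525 = 525
  container 6: 500 = 500
This matches the lower bound, so 6 is optimal.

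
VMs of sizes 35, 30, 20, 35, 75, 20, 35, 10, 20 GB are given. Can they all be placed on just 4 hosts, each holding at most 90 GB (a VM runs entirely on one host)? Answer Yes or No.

A valid assignment using 4 hosts:
  host 1: 75 + 10 = 85
  host 2: 35 + 35 + 20 = 90
  host 3: 35 + 30 + 20 = 85
  host 4: 20 = 20
Every load is within 90 GB, so 4 hosts suffice.

Yes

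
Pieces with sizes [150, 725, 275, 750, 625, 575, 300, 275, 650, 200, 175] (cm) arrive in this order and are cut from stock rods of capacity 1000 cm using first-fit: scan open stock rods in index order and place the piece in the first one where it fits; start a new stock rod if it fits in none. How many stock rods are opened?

6

  150 → stock rod 1 (new)  [load 150/1000]
  725 → stock rod 1  [load 875/1000]
  275 → stock rod 2 (new)  [load 275/1000]
  750 → stock rod 3 (new)  [load 750/1000]
  625 → stock rod 2  [load 900/1000]
  575 → stock rod 4 (new)  [load 575/1000]
  300 → stock rod 4  [load 875/1000]
  275 → stock rod 5 (new)  [load 275/1000]
  650 → stock rod 5  [load 925/1000]
  200 → stock rod 3  [load 950/1000]
  175 → stock rod 6 (new)  [load 175/1000]
6 stock rods opened.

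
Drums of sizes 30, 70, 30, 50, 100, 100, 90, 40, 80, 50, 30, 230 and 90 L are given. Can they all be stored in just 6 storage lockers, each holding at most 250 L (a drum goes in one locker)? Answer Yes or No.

Yes

A valid assignment using 5 storage lockers:
  locker 1: 230 = 230
  locker 2: 100 + 100 + 50 = 250
  locker 3: 90 + 90 + 70 = 250
  locker 4: 80 + 50 + 40 + 30 + 30 = 230
  locker 5: 30 = 30
That uses only 5 ≤ 6, so 6 storage lockers are enough.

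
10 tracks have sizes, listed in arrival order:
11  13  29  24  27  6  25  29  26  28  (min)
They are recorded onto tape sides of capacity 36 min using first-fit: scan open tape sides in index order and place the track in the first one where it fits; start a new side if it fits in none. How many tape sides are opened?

8

  11 → side 1 (new)  [load 11/36]
  13 → side 1  [load 24/36]
  29 → side 2 (new)  [load 29/36]
  24 → side 3 (new)  [load 24/36]
  27 → side 4 (new)  [load 27/36]
  6 → side 1  [load 30/36]
  25 → side 5 (new)  [load 25/36]
  29 → side 6 (new)  [load 29/36]
  26 → side 7 (new)  [load 26/36]
  28 → side 8 (new)  [load 28/36]
8 tape sides opened.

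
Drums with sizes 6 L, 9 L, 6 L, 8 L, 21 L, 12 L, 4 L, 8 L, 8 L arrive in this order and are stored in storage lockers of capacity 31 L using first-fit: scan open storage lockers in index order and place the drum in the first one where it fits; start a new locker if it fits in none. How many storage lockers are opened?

3

  6 → locker 1 (new)  [load 6/31]
  9 → locker 1  [load 15/31]
  6 → locker 1  [load 21/31]
  8 → locker 1  [load 29/31]
  21 → locker 2 (new)  [load 21/31]
  12 → locker 3 (new)  [load 12/31]
  4 → locker 2  [load 25/31]
  8 → locker 3  [load 20/31]
  8 → locker 3  [load 28/31]
3 storage lockers opened.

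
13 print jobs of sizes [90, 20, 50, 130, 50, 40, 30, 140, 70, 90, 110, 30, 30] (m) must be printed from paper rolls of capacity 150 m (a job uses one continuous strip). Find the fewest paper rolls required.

6

Total = 140 + 130 + 110 + 90 + 90 + 70 + 50 + 50 + 40 + 30 + 30 + 30 + 20 = 880 m.
Lower bound: ⌈880/150⌉ = 6 paper rolls.
A packing using 6 paper rolls:
  roll 1: 140 = 140
  roll 2: 130 + 20 = 150
  roll 3: 110 + 40 = 150
  roll 4: 90 + 50 = 140
  roll 5: 90 + 30 + 30 = 150
  roll 6: 70 + 50 + 30 = 150
This matches the lower bound, so 6 is optimal.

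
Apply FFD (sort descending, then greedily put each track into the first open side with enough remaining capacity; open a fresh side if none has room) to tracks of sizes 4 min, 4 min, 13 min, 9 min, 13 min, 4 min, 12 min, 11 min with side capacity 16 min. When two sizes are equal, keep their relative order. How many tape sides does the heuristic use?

5

Sorted descending: 13, 13, 12, 11, 9, 4, 4, 4.
  13 → side 1 (new)  [load 13/16]
  13 → side 2 (new)  [load 13/16]
  12 → side 3 (new)  [load 12/16]
  11 → side 4 (new)  [load 11/16]
  9 → side 5 (new)  [load 9/16]
  4 → side 3  [load 16/16]
  4 → side 4  [load 15/16]
  4 → side 5  [load 13/16]
5 tape sides opened.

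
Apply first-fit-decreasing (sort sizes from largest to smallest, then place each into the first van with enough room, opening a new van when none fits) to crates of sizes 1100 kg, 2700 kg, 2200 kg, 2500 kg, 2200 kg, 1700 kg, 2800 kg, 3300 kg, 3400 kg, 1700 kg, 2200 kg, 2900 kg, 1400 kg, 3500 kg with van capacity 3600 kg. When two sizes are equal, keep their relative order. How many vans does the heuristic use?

11

Sorted descending: 3500, 3400, 3300, 2900, 2800, 2700, 2500, 2200, 2200, 2200, 1700, 1700, 1400, 1100.
  3500 → van 1 (new)  [load 3500/3600]
  3400 → van 2 (new)  [load 3400/3600]
  3300 → van 3 (new)  [load 3300/3600]
  2900 → van 4 (new)  [load 2900/3600]
  2800 → van 5 (new)  [load 2800/3600]
  2700 → van 6 (new)  [load 2700/3600]
  2500 → van 7 (new)  [load 2500/3600]
  2200 → van 8 (new)  [load 2200/3600]
  2200 → van 9 (new)  [load 2200/3600]
  2200 → van 10 (new)  [load 2200/3600]
  1700 → van 11 (new)  [load 1700/3600]
  1700 → van 11  [load 3400/3600]
  1400 → van 8  [load 3600/3600]
  1100 → van 7  [load 3600/3600]
11 vans opened.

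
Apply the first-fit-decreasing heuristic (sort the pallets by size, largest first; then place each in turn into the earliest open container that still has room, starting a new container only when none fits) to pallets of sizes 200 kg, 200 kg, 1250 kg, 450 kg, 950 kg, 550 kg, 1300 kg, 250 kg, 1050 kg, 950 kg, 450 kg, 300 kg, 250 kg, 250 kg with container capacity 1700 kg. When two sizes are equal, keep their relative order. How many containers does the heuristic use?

Sorted descending: 1300, 1250, 1050, 950, 950, 550, 450, 450, 300, 250, 250, 250, 200, 200.
  1300 → container 1 (new)  [load 1300/1700]
  1250 → container 2 (new)  [load 1250/1700]
  1050 → container 3 (new)  [load 1050/1700]
  950 → container 4 (new)  [load 950/1700]
  950 → container 5 (new)  [load 950/1700]
  550 → container 3  [load 1600/1700]
  450 → container 2  [load 1700/1700]
  450 → container 4  [load 1400/1700]
  300 → container 1  [load 1600/1700]
  250 → container 4  [load 1650/1700]
  250 → container 5  [load 1200/1700]
  250 → container 5  [load 1450/1700]
  200 → container 5  [load 1650/1700]
  200 → container 6 (new)  [load 200/1700]
6 containers opened.

6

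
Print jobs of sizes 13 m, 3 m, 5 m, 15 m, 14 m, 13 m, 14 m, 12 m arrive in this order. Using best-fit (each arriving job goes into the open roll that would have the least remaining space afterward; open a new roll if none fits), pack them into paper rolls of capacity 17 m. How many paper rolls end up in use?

6

  13 → roll 1 (new)  [load 13/17]
  3 → roll 1  [load 16/17]
  5 → roll 2 (new)  [load 5/17]
  15 → roll 3 (new)  [load 15/17]
  14 → roll 4 (new)  [load 14/17]
  13 → roll 5 (new)  [load 13/17]
  14 → roll 6 (new)  [load 14/17]
  12 → roll 2  [load 17/17]
6 paper rolls opened.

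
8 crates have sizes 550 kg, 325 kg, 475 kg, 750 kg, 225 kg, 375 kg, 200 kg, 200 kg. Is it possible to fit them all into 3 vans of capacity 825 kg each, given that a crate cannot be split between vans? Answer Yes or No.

No

Total = 3100 kg; ⌈3100/825⌉ = 4.
At least 4 vans are required, but only 3 are allowed.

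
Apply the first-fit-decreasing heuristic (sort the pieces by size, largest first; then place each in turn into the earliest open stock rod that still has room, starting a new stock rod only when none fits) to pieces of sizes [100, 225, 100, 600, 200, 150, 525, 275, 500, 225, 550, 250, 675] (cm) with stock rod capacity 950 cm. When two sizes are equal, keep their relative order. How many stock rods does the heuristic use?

Sorted descending: 675, 600, 550, 525, 500, 275, 250, 225, 225, 200, 150, 100, 100.
  675 → stock rod 1 (new)  [load 675/950]
  600 → stock rod 2 (new)  [load 600/950]
  550 → stock rod 3 (new)  [load 550/950]
  525 → stock rod 4 (new)  [load 525/950]
  500 → stock rod 5 (new)  [load 500/950]
  275 → stock rod 1  [load 950/950]
  250 → stock rod 2  [load 850/950]
  225 → stock rod 3  [load 775/950]
  225 → stock rod 4  [load 750/950]
  200 → stock rod 4  [load 950/950]
  150 → stock rod 3  [load 925/950]
  100 → stock rod 2  [load 950/950]
  100 → stock rod 5  [load 600/950]
5 stock rods opened.

5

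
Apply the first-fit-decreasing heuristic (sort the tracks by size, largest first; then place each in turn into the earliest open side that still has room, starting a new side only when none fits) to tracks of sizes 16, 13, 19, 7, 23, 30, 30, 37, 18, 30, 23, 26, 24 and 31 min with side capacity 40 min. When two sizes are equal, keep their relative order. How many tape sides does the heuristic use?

10

Sorted descending: 37, 31, 30, 30, 30, 26, 24, 23, 23, 19, 18, 16, 13, 7.
  37 → side 1 (new)  [load 37/40]
  31 → side 2 (new)  [load 31/40]
  30 → side 3 (new)  [load 30/40]
  30 → side 4 (new)  [load 30/40]
  30 → side 5 (new)  [load 30/40]
  26 → side 6 (new)  [load 26/40]
  24 → side 7 (new)  [load 24/40]
  23 → side 8 (new)  [load 23/40]
  23 → side 9 (new)  [load 23/40]
  19 → side 10 (new)  [load 19/40]
  18 → side 10  [load 37/40]
  16 → side 7  [load 40/40]
  13 → side 6  [load 39/40]
  7 → side 2  [load 38/40]
10 tape sides opened.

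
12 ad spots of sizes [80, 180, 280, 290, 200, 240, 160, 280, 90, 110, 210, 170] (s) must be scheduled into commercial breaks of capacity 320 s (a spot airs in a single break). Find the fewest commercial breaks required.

9

Total = 290 + 280 + 280 + 240 + 210 + 200 + 180 + 170 + 160 + 110 + 90 + 80 = 2290 s.
Lower bound: ⌈2290/320⌉ = 8 commercial breaks.
A packing using 9 commercial breaks:
  break 1: 290 = 290
  break 2: 280 = 280
  break 3: 280 = 280
  break 4: 240 + 80 = 320
  break 5: 210 + 110 = 320
  break 6: 200 + 90 = 290
  break 7: 180 = 180
  break 8: 170 = 170
  break 9: 160 = 160
No arrangement into 8 commercial breaks stays within capacity, so 9 is optimal.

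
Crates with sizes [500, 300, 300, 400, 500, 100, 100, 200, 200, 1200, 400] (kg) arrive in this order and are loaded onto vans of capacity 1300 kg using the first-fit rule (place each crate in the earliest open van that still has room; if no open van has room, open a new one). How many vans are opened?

  500 → van 1 (new)  [load 500/1300]
  300 → van 1  [load 800/1300]
  300 → van 1  [load 1100/1300]
  400 → van 2 (new)  [load 400/1300]
  500 → van 2  [load 900/1300]
  100 → van 1  [load 1200/1300]
  100 → van 1  [load 1300/1300]
  200 → van 2  [load 1100/1300]
  200 → van 2  [load 1300/1300]
  1200 → van 3 (new)  [load 1200/1300]
  400 → van 4 (new)  [load 400/1300]
4 vans opened.

4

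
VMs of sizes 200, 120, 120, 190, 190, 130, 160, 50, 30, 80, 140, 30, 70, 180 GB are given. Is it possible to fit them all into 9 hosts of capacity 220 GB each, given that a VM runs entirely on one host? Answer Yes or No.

Yes

A valid assignment using 9 hosts:
  host 1: 200 = 200
  host 2: 190 + 30 = 220
  host 3: 190 + 30 = 220
  host 4: 180 = 180
  host 5: 160 + 50 = 210
  host 6: 140 + 80 = 220
  host 7: 130 + 70 = 200
  host 8: 120 = 120
  host 9: 120 = 120
Every load is within 220 GB, so 9 hosts suffice.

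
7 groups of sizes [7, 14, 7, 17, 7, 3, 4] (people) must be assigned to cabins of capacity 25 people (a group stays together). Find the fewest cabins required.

Total = 17 + 14 + 7 + 7 + 7 + 4 + 3 = 59 people.
Lower bound: ⌈59/25⌉ = 3 cabins.
A packing using 3 cabins:
  cabin 1: 17 + 7 = 24
  cabin 2: 14 + 7 + 4 = 25
  cabin 3: 7 + 3 = 10
This matches the lower bound, so 3 is optimal.

3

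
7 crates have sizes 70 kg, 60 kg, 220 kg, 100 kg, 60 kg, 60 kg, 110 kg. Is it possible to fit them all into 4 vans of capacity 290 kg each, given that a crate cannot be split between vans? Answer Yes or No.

Yes

A valid assignment using 3 vans:
  van 1: 220 + 70 = 290
  van 2: 110 + 100 + 60 = 270
  van 3: 60 + 60 = 120
That uses only 3 ≤ 4, so 4 vans are enough.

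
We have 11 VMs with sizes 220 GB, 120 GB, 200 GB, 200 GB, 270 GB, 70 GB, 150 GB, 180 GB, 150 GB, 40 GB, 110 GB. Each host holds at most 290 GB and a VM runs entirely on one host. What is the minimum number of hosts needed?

7

Total = 270 + 220 + 200 + 200 + 180 + 150 + 150 + 120 + 110 + 70 + 40 = 1710 GB.
Lower bound: ⌈1710/290⌉ = 6 hosts.
Also, 7 VMs each exceed 145 GB, and no two of those can share a host, so at least 7 hosts are needed.
A packing using 7 hosts:
  host 1: 270 = 270
  host 2: 220 + 70 = 290
  host 3: 200 + 40 = 240
  host 4: 200 = 200
  host 5: 180 + 110 = 290
  host 6: 150 + 120 = 270
  host 7: 150 = 150
This matches the lower bound, so 7 is optimal.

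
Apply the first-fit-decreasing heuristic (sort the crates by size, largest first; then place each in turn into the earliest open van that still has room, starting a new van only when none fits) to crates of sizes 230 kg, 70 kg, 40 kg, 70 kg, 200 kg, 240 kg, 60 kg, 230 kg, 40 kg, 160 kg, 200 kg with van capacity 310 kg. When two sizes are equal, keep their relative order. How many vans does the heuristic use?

6

Sorted descending: 240, 230, 230, 200, 200, 160, 70, 70, 60, 40, 40.
  240 → van 1 (new)  [load 240/310]
  230 → van 2 (new)  [load 230/310]
  230 → van 3 (new)  [load 230/310]
  200 → van 4 (new)  [load 200/310]
  200 → van 5 (new)  [load 200/310]
  160 → van 6 (new)  [load 160/310]
  70 → van 1  [load 310/310]
  70 → van 2  [load 300/310]
  60 → van 3  [load 290/310]
  40 → van 4  [load 240/310]
  40 → van 4  [load 280/310]
6 vans opened.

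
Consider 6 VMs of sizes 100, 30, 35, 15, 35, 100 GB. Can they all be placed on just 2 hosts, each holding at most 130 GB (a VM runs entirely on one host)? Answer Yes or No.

Total = 315 GB; ⌈315/130⌉ = 3.
At least 3 hosts are required, but only 2 are allowed.

No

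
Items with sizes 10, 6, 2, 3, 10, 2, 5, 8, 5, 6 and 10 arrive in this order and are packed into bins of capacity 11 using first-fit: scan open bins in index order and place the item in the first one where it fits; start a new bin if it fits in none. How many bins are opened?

  10 → bin 1 (new)  [load 10/11]
  6 → bin 2 (new)  [load 6/11]
  2 → bin 2  [load 8/11]
  3 → bin 2  [load 11/11]
  10 → bin 3 (new)  [load 10/11]
  2 → bin 4 (new)  [load 2/11]
  5 → bin 4  [load 7/11]
  8 → bin 5 (new)  [load 8/11]
  5 → bin 6 (new)  [load 5/11]
  6 → bin 6  [load 11/11]
  10 → bin 7 (new)  [load 10/11]
7 bins opened.

7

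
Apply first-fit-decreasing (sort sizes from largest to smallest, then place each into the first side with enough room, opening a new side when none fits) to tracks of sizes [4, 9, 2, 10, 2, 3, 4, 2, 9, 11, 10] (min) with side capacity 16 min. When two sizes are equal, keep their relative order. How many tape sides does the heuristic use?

Sorted descending: 11, 10, 10, 9, 9, 4, 4, 3, 2, 2, 2.
  11 → side 1 (new)  [load 11/16]
  10 → side 2 (new)  [load 10/16]
  10 → side 3 (new)  [load 10/16]
  9 → side 4 (new)  [load 9/16]
  9 → side 5 (new)  [load 9/16]
  4 → side 1  [load 15/16]
  4 → side 2  [load 14/16]
  3 → side 3  [load 13/16]
  2 → side 2  [load 16/16]
  2 → side 3  [load 15/16]
  2 → side 4  [load 11/16]
5 tape sides opened.

5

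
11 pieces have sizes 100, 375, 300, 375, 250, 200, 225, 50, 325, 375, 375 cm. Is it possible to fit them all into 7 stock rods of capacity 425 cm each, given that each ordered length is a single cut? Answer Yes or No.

No

Total = 2950 cm; ⌈2950/425⌉ = 7.
8 pieces each exceed half the capacity and cannot share a stock rod, forcing at least 8 stock rods.
At least 8 stock rods are required, but only 7 are allowed.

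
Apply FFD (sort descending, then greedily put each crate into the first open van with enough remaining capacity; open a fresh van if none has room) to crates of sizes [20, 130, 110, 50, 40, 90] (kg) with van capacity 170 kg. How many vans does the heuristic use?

Sorted descending: 130, 110, 90, 50, 40, 20.
  130 → van 1 (new)  [load 130/170]
  110 → van 2 (new)  [load 110/170]
  90 → van 3 (new)  [load 90/170]
  50 → van 2  [load 160/170]
  40 → van 1  [load 170/170]
  20 → van 3  [load 110/170]
3 vans opened.

3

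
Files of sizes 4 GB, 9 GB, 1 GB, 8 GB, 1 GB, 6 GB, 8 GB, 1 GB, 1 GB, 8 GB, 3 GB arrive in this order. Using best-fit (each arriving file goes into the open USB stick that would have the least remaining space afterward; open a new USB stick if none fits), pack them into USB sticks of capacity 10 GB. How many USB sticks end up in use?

  4 → USB stick 1 (new)  [load 4/10]
  9 → USB stick 2 (new)  [load 9/10]
  1 → USB stick 2  [load 10/10]
  8 → USB stick 3 (new)  [load 8/10]
  1 → USB stick 3  [load 9/10]
  6 → USB stick 1  [load 10/10]
  8 → USB stick 4 (new)  [load 8/10]
  1 → USB stick 3  [load 10/10]
  1 → USB stick 4  [load 9/10]
  8 → USB stick 5 (new)  [load 8/10]
  3 → USB stick 6 (new)  [load 3/10]
6 USB sticks opened.

6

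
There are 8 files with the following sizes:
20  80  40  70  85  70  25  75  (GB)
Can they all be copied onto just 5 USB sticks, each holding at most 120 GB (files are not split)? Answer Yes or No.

Yes

A valid assignment using 5 USB sticks:
  USB stick 1: 85 + 25 = 110
  USB stick 2: 80 + 40 = 120
  USB stick 3: 75 + 20 = 95
  USB stick 4: 70 = 70
  USB stick 5: 70 = 70
Every load is within 120 GB, so 5 USB sticks suffice.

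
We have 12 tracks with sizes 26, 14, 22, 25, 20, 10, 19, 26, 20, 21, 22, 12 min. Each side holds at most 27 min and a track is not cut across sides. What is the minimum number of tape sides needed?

11

Total = 26 + 26 + 25 + 22 + 22 + 21 + 20 + 20 + 19 + 14 + 12 + 10 = 237 min.
Lower bound: ⌈237/27⌉ = 9 tape sides.
Also, 10 tracks each exceed 27/2 min, and no two of those can share a side, so at least 10 tape sides are needed.
A packing using 11 tape sides:
  side 1: 26 = 26
  side 2: 26 = 26
  side 3: 25 = 25
  side 4: 22 = 22
  side 5: 22 = 22
  side 6: 21 = 21
  side 7: 20 = 20
  side 8: 20 = 20
  side 9: 19 = 19
  side 10: 14 + 12 = 26
  side 11: 10 = 10
No arrangement into 10 tape sides stays within capacity, so 11 is optimal.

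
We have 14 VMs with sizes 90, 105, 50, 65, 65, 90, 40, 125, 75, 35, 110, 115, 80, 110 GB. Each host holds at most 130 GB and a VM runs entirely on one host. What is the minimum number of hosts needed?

Total = 125 + 115 + 110 + 110 + 105 + 90 + 90 + 80 + 75 + 65 + 65 + 50 + 40 + 35 = 1155 GB.
Lower bound: ⌈1155/130⌉ = 9 hosts.
A packing using 10 hosts:
  host 1: 125 = 125
  host 2: 115 = 115
  host 3: 110 = 110
  host 4: 110 = 110
  host 5: 105 = 105
  host 6: 90 + 40 = 130
  host 7: 90 + 35 = 125
  host 8: 80 + 50 = 130
  host 9: 75 = 75
  host 10: 65 + 65 = 130
No arrangement into 9 hosts stays within capacity, so 10 is optimal.

10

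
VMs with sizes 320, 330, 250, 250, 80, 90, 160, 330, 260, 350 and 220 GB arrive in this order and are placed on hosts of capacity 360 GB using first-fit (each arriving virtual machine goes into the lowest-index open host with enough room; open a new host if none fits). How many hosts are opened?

  320 → host 1 (new)  [load 320/360]
  330 → host 2 (new)  [load 330/360]
  250 → host 3 (new)  [load 250/360]
  250 → host 4 (new)  [load 250/360]
  80 → host 3  [load 330/360]
  90 → host 4  [load 340/360]
  160 → host 5 (new)  [load 160/360]
  330 → host 6 (new)  [load 330/360]
  260 → host 7 (new)  [load 260/360]
  350 → host 8 (new)  [load 350/360]
  220 → host 9 (new)  [load 220/360]
9 hosts opened.

9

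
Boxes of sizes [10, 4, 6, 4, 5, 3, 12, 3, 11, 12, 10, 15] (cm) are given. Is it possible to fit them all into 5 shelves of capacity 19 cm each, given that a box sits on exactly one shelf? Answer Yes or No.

Total = 95 cm; ⌈95/19⌉ = 5.
6 boxes each exceed half the capacity and cannot share a shelf, forcing at least 6 shelves.
At least 6 shelves are required, but only 5 are allowed.

No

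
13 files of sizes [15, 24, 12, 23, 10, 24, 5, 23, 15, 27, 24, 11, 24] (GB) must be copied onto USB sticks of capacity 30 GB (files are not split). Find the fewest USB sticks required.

10

Total = 27 + 24 + 24 + 24 + 24 + 23 + 23 + 15 + 15 + 12 + 11 + 10 + 5 = 237 GB.
Lower bound: ⌈237/30⌉ = 8 USB sticks.
A packing using 10 USB sticks:
  USB stick 1: 27 = 27
  USB stick 2: 24 + 5 = 29
  USB stick 3: 24 = 24
  USB stick 4: 24 = 24
  USB stick 5: 24 = 24
  USB stick 6: 23 = 23
  USB stick 7: 23 = 23
  USB stick 8: 15 + 15 = 30
  USB stick 9: 12 + 11 = 23
  USB stick 10: 10 = 10
No arrangement into 9 USB sticks stays within capacity, so 10 is optimal.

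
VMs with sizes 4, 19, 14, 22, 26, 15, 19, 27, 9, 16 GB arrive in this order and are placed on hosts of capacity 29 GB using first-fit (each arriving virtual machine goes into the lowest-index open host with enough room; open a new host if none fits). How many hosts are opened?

  4 → host 1 (new)  [load 4/29]
  19 → host 1  [load 23/29]
  14 → host 2 (new)  [load 14/29]
  22 → host 3 (new)  [load 22/29]
  26 → host 4 (new)  [load 26/29]
  15 → host 2  [load 29/29]
  19 → host 5 (new)  [load 19/29]
  27 → host 6 (new)  [load 27/29]
  9 → host 5  [load 28/29]
  16 → host 7 (new)  [load 16/29]
7 hosts opened.

7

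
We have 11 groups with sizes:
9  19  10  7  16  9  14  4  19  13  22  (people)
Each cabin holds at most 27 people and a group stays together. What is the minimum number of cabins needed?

6

Total = 22 + 19 + 19 + 16 + 14 + 13 + 10 + 9 + 9 + 7 + 4 = 142 people.
Lower bound: ⌈142/27⌉ = 6 cabins.
A packing using 6 cabins:
  cabin 1: 22 + 4 = 26
  cabin 2: 19 + 7 = 26
  cabin 3: 19 = 19
  cabin 4: 16 + 10 = 26
  cabin 5: 14 + 13 = 27
  cabin 6: 9 + 9 = 18
This matches the lower bound, so 6 is optimal.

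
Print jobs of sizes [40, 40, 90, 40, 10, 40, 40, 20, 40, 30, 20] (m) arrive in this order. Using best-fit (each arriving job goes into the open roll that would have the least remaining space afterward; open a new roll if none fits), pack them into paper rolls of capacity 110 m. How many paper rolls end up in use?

  40 → roll 1 (new)  [load 40/110]
  40 → roll 1  [load 80/110]
  90 → roll 2 (new)  [load 90/110]
  40 → roll 3 (new)  [load 40/110]
  10 → roll 2  [load 100/110]
  40 → roll 3  [load 80/110]
  40 → roll 4 (new)  [load 40/110]
  20 → roll 1  [load 100/110]
  40 → roll 4  [load 80/110]
  30 → roll 3  [load 110/110]
  20 → roll 4  [load 100/110]
4 paper rolls opened.

4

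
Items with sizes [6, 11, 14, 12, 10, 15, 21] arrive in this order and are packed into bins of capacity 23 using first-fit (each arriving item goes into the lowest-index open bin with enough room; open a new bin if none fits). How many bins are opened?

  6 → bin 1 (new)  [load 6/23]
  11 → bin 1  [load 17/23]
  14 → bin 2 (new)  [load 14/23]
  12 → bin 3 (new)  [load 12/23]
  10 → bin 3  [load 22/23]
  15 → bin 4 (new)  [load 15/23]
  21 → bin 5 (new)  [load 21/23]
5 bins opened.

5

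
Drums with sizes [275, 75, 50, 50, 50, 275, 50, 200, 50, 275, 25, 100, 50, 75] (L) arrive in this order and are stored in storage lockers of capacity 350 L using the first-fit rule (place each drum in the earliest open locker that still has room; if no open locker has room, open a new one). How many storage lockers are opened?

  275 → locker 1 (new)  [load 275/350]
  75 → locker 1  [load 350/350]
  50 → locker 2 (new)  [load 50/350]
  50 → locker 2  [load 100/350]
  50 → locker 2  [load 150/350]
  275 → locker 3 (new)  [load 275/350]
  50 → locker 2  [load 200/350]
  200 → locker 4 (new)  [load 200/350]
  50 → locker 2  [load 250/350]
  275 → locker 5 (new)  [load 275/350]
  25 → locker 2  [load 275/350]
  100 → locker 4  [load 300/350]
  50 → locker 2  [load 325/350]
  75 → locker 3  [load 350/350]
5 storage lockers opened.

5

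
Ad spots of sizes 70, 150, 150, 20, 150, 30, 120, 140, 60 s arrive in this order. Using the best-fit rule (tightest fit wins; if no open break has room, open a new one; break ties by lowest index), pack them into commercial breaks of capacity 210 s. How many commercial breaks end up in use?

  70 → break 1 (new)  [load 70/210]
  150 → break 2 (new)  [load 150/210]
  150 → break 3 (new)  [load 150/210]
  20 → break 2  [load 170/210]
  150 → break 4 (new)  [load 150/210]
  30 → break 2  [load 200/210]
  120 → break 1  [load 190/210]
  140 → break 5 (new)  [load 140/210]
  60 → break 3  [load 210/210]
5 commercial breaks opened.

5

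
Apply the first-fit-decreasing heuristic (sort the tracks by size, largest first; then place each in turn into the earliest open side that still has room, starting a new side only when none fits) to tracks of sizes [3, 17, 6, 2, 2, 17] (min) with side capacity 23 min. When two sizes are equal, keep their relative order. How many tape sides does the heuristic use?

Sorted descending: 17, 17, 6, 3, 2, 2.
  17 → side 1 (new)  [load 17/23]
  17 → side 2 (new)  [load 17/23]
  6 → side 1  [load 23/23]
  3 → side 2  [load 20/23]
  2 → side 2  [load 22/23]
  2 → side 3 (new)  [load 2/23]
3 tape sides opened.

3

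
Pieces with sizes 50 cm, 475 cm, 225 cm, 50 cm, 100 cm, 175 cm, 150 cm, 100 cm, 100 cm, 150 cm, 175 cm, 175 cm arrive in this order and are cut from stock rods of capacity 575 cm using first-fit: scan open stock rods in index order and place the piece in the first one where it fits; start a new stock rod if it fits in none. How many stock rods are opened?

  50 → stock rod 1 (new)  [load 50/575]
  475 → stock rod 1  [load 525/575]
  225 → stock rod 2 (new)  [load 225/575]
  50 → stock rod 1  [load 575/575]
  100 → stock rod 2  [load 325/575]
  175 → stock rod 2  [load 500/575]
  150 → stock rod 3 (new)  [load 150/575]
  100 → stock rod 3  [load 250/575]
  100 → stock rod 3  [load 350/575]
  150 → stock rod 3  [load 500/575]
  175 → stock rod 4 (new)  [load 175/575]
  175 → stock rod 4  [load 350/575]
4 stock rods opened.

4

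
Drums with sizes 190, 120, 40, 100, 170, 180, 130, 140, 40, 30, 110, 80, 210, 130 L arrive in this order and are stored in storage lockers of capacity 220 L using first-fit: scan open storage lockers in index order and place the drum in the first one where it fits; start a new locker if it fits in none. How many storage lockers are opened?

  190 → locker 1 (new)  [load 190/220]
  120 → locker 2 (new)  [load 120/220]
  40 → locker 2  [load 160/220]
  100 → locker 3 (new)  [load 100/220]
  170 → locker 4 (new)  [load 170/220]
  180 → locker 5 (new)  [load 180/220]
  130 → locker 6 (new)  [load 130/220]
  140 → locker 7 (new)  [load 140/220]
  40 → locker 2  [load 200/220]
  30 → locker 1  [load 220/220]
  110 → locker 3  [load 210/220]
  80 → locker 6  [load 210/220]
  210 → locker 8 (new)  [load 210/220]
  130 → locker 9 (new)  [load 130/220]
9 storage lockers opened.

9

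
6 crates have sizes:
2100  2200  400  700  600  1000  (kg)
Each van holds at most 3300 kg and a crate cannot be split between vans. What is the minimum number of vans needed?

3

Total = 2200 + 2100 + 1000 + 700 + 600 + 400 = 7000 kg.
Lower bound: ⌈7000/3300⌉ = 3 vans.
A packing using 3 vans:
  van 1: 2200 + 1000 = 3200
  van 2: 2100 + 700 + 400 = 3200
  van 3: 600 = 600
This matches the lower bound, so 3 is optimal.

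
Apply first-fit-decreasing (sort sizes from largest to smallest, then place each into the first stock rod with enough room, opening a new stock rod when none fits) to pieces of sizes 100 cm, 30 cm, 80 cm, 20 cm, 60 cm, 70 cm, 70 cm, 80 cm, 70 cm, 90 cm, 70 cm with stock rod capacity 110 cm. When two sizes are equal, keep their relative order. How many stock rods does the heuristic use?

9

Sorted descending: 100, 90, 80, 80, 70, 70, 70, 70, 60, 30, 20.
  100 → stock rod 1 (new)  [load 100/110]
  90 → stock rod 2 (new)  [load 90/110]
  80 → stock rod 3 (new)  [load 80/110]
  80 → stock rod 4 (new)  [load 80/110]
  70 → stock rod 5 (new)  [load 70/110]
  70 → stock rod 6 (new)  [load 70/110]
  70 → stock rod 7 (new)  [load 70/110]
  70 → stock rod 8 (new)  [load 70/110]
  60 → stock rod 9 (new)  [load 60/110]
  30 → stock rod 3  [load 110/110]
  20 → stock rod 2  [load 110/110]
9 stock rods opened.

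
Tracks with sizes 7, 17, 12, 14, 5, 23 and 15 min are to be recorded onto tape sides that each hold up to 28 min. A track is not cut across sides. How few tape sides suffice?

Total = 23 + 17 + 15 + 14 + 12 + 7 + 5 = 93 min.
Lower bound: ⌈93/28⌉ = 4 tape sides.
A packing using 4 tape sides:
  side 1: 23 + 5 = 28
  side 2: 17 + 7 = 24
  side 3: 15 + 12 = 27
  side 4: 14 = 14
This matches the lower bound, so 4 is optimal.

4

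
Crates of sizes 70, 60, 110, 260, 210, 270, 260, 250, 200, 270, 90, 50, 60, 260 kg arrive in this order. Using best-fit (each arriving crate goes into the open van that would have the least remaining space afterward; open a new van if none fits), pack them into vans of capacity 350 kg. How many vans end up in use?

  70 → van 1 (new)  [load 70/350]
  60 → van 1  [load 130/350]
  110 → van 1  [load 240/350]
  260 → van 2 (new)  [load 260/350]
  210 → van 3 (new)  [load 210/350]
  270 → van 4 (new)  [load 270/350]
  260 → van 5 (new)  [load 260/350]
  250 → van 6 (new)  [load 250/350]
  200 → van 7 (new)  [load 200/350]
  270 → van 8 (new)  [load 270/350]
  90 → van 2  [load 350/350]
  50 → van 4  [load 320/350]
  60 → van 8  [load 330/350]
  260 → van 9 (new)  [load 260/350]
9 vans opened.

9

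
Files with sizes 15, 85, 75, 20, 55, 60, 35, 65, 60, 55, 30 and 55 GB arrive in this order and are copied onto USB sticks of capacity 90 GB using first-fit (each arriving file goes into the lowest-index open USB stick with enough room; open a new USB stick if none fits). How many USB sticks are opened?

  15 → USB stick 1 (new)  [load 15/90]
  85 → USB stick 2 (new)  [load 85/90]
  75 → USB stick 1  [load 90/90]
  20 → USB stick 3 (new)  [load 20/90]
  55 → USB stick 3  [load 75/90]
  60 → USB stick 4 (new)  [load 60/90]
  35 → USB stick 5 (new)  [load 35/90]
  65 → USB stick 6 (new)  [load 65/90]
  60 → USB stick 7 (new)  [load 60/90]
  55 → USB stick 5  [load 90/90]
  30 → USB stick 4  [load 90/90]
  55 → USB stick 8 (new)  [load 55/90]
8 USB sticks opened.

8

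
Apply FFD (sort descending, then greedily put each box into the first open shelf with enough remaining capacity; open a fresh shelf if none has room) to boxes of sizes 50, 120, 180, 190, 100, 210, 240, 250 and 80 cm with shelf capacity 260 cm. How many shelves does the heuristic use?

Sorted descending: 250, 240, 210, 190, 180, 120, 100, 80, 50.
  250 → shelf 1 (new)  [load 250/260]
  240 → shelf 2 (new)  [load 240/260]
  210 → shelf 3 (new)  [load 210/260]
  190 → shelf 4 (new)  [load 190/260]
  180 → shelf 5 (new)  [load 180/260]
  120 → shelf 6 (new)  [load 120/260]
  100 → shelf 6  [load 220/260]
  80 → shelf 5  [load 260/260]
  50 → shelf 3  [load 260/260]
6 shelves opened.

6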